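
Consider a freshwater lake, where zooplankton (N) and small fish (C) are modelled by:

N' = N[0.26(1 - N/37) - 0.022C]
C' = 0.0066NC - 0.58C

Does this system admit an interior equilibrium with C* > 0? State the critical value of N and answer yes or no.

The predator equation gives dC/dt > 0 only when N > 0.58/0.0066 = 87.9.
Without the predator, N → K = 37. Since 37 < 87.9, the predator cannot invade.

Threshold N = 87.9; K < 87.9, so no, the predator goes extinct.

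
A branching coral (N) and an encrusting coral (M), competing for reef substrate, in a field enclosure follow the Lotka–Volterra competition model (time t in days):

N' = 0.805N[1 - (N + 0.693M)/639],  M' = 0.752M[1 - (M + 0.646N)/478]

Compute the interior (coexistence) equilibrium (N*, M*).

N* ≈ 557, M* ≈ 118

Setting both brackets to zero gives the nullclines N + 0.693M = 639 and 0.646N + M = 478.
Substituting M = 478 - 0.646N into the first: N(1 - 0.693·0.646) = 639 - 0.693·478.
So N* = 308/0.552 = 557, and then M* = 478 - 0.646·557 = 118.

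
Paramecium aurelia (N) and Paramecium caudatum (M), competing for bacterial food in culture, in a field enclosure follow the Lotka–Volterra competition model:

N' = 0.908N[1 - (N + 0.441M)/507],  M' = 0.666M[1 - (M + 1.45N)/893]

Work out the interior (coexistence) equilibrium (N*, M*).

N* ≈ 314, M* ≈ 438

Setting both brackets to zero gives the nullclines N + 0.441M = 507 and 1.45N + M = 893.
Substituting M = 893 - 1.45N into the first: N(1 - 0.441·1.45) = 507 - 0.441·893.
So N* = 113/0.361 = 314, and then M* = 893 - 1.45·314 = 438.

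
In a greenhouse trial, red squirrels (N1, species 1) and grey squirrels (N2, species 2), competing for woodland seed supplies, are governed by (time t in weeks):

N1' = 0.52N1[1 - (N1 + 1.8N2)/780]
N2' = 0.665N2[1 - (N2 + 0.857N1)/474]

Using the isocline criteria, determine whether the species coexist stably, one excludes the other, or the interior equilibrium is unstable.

Compare the nullcline intercepts: K1/α12 = 780/1.8 = 433 < K2 = 474; K2/α21 = 474/0.857 = 553 < K1 = 780.
Since both are reversed, neither can invade when rare; the interior point is a saddle.

unstable coexistence (outcome depends on initial conditions)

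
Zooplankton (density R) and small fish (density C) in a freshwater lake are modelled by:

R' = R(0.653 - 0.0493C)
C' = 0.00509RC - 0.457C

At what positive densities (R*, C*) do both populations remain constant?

Set dC/dt = 0 with C > 0: 0.00509R - 0.457 = 0, so R* = 0.457/0.00509 = 89.8.
Set dR/dt = 0 with R > 0: 0.653 - 0.0493C = 0, so C* = 0.653/0.0493 = 13.2.

R* ≈ 89.8, C* ≈ 13.2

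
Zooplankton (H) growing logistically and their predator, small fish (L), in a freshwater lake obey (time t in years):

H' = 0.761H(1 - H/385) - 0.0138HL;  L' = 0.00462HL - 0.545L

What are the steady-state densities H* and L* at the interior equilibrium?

H* ≈ 118, L* ≈ 38.2

From dL/dt = 0 with L > 0: 0.00462H* = 0.545, so H* = 118.
Substitute into dH/dt = 0: 0.761(1 - 118/385) = 0.0138L*.
The bracket is 0.694, giving L* = 0.528/0.0138 = 38.2.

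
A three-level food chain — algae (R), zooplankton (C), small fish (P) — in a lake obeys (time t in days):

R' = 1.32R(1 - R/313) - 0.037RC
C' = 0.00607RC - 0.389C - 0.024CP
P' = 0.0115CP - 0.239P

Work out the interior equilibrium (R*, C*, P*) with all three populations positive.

R* ≈ 131, C* ≈ 20.8, P* ≈ 16.8

From dP/dt = 0: 0.0115C* = 0.239, so C* = 20.8.
From dR/dt = 0: 1.32(1 - R*/313) = 0.037·20.8, giving R* = 313·(1 - 0.583) = 131.
From dC/dt = 0: 0.00607·131 - 0.389 = 0.024P*, so P* = 0.404/0.024 = 16.8.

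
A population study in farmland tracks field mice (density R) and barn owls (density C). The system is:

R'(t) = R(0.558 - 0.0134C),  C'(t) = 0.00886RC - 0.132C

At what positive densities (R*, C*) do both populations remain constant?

R* ≈ 14.9, C* ≈ 41.6

Set dC/dt = 0 with C > 0: 0.00886R - 0.132 = 0, so R* = 0.132/0.00886 = 14.9.
Set dR/dt = 0 with R > 0: 0.558 - 0.0134C = 0, so C* = 0.558/0.0134 = 41.6.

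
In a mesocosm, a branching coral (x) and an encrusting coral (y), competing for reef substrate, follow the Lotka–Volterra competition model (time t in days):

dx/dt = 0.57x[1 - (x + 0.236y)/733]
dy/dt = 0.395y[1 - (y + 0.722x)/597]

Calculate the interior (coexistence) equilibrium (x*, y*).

Setting both brackets to zero gives the nullclines x + 0.236y = 733 and 0.722x + y = 597.
Substituting y = 597 - 0.722x into the first: x(1 - 0.236·0.722) = 733 - 0.236·597.
So x* = 592/0.83 = 714, and then y* = 597 - 0.722·714 = 81.7.

x* ≈ 714, y* ≈ 81.7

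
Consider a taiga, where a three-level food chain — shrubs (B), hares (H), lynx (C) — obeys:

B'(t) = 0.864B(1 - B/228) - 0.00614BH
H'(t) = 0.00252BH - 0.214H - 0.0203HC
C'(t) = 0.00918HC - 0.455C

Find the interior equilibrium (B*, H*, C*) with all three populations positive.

From dC/dt = 0: 0.00918H* = 0.455, so H* = 49.6.
From dB/dt = 0: 0.864(1 - B*/228) = 0.00614·49.6, giving B* = 228·(1 - 0.352) = 148.
From dH/dt = 0: 0.00252·148 - 0.214 = 0.0203C*, so C* = 0.158/0.0203 = 7.79.

B* ≈ 148, H* ≈ 49.6, C* ≈ 7.79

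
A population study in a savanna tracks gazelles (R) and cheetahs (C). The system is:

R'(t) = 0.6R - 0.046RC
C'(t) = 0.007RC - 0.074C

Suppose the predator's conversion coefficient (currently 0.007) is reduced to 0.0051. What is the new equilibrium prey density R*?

R* ≈ 14.5

At the interior fixed point, setting dC/dt = 0 with C > 0 fixes R* = (predator death rate)/(RC coefficient) — independent of the other coefficients.
With the change, R* = 0.074/0.0051 = 14.5; it rises from 10.6.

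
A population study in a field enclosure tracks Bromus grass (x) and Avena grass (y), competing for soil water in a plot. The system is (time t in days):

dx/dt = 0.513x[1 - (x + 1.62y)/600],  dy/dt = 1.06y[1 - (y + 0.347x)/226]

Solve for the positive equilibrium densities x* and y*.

x* ≈ 534, y* ≈ 40.7

Setting both brackets to zero gives the nullclines x + 1.62y = 600 and 0.347x + y = 226.
Substituting y = 226 - 0.347x into the first: x(1 - 1.62·0.347) = 600 - 1.62·226.
So x* = 234/0.438 = 534, and then y* = 226 - 0.347·534 = 40.7.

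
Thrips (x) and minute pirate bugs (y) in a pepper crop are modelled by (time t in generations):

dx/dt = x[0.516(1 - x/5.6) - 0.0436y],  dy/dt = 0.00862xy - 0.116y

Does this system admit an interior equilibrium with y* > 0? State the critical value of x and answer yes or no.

The predator equation gives dy/dt > 0 only when x > 0.116/0.00862 = 13.5.
Without the predator, x → K = 5.6. Since 5.6 < 13.5, the predator cannot invade.

Threshold x = 13.5; K < 13.5, so no, the predator goes extinct.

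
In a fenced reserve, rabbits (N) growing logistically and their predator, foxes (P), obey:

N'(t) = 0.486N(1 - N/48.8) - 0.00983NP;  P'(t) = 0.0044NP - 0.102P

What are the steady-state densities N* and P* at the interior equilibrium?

From dP/dt = 0 with P > 0: 0.0044N* = 0.102, so N* = 23.2.
Substitute into dN/dt = 0: 0.486(1 - 23.2/48.8) = 0.00983P*.
The bracket is 0.525, giving P* = 0.255/0.00983 = 26.

N* ≈ 23.2, P* ≈ 26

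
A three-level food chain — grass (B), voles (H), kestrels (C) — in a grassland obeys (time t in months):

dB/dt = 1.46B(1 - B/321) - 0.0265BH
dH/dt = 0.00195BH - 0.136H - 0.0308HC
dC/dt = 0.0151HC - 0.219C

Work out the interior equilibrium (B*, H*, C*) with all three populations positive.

From dC/dt = 0: 0.0151H* = 0.219, so H* = 14.5.
From dB/dt = 0: 1.46(1 - B*/321) = 0.0265·14.5, giving B* = 321·(1 - 0.263) = 236.
From dH/dt = 0: 0.00195·236 - 0.136 = 0.0308C*, so C* = 0.325/0.0308 = 10.6.

B* ≈ 236, H* ≈ 14.5, C* ≈ 10.6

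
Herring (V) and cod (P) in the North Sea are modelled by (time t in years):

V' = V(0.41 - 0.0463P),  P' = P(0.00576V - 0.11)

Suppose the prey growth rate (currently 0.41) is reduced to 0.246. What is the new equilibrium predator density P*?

P* ≈ 5.31

At the interior fixed point, setting dV/dt = 0 with V > 0 fixes P* = (prey growth rate)/(VP coefficient) — independent of the other coefficients.
With the change, P* = 0.246/0.0463 = 5.31; it falls from 8.86.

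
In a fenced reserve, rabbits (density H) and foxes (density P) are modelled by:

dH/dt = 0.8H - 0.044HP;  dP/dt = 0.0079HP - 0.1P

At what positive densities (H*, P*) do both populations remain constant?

Set dP/dt = 0 with P > 0: 0.0079H - 0.1 = 0, so H* = 0.1/0.0079 = 12.7.
Set dH/dt = 0 with H > 0: 0.8 - 0.044P = 0, so P* = 0.8/0.044 = 18.2.

H* ≈ 12.7, P* ≈ 18.2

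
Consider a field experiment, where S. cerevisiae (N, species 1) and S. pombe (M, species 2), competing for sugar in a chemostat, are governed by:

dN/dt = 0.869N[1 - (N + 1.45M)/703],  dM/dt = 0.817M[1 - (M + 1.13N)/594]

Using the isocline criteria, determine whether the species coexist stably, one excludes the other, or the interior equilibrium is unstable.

unstable coexistence (outcome depends on initial conditions)

Compare the nullcline intercepts: K1/α12 = 703/1.45 = 485 < K2 = 594; K2/α21 = 594/1.13 = 526 < K1 = 703.
Since both are reversed, neither can invade when rare; the interior point is a saddle.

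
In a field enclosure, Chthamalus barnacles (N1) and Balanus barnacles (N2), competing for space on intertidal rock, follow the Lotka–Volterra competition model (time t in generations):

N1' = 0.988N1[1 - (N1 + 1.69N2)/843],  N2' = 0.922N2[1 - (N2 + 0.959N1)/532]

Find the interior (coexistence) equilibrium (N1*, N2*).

Setting both brackets to zero gives the nullclines N1 + 1.69N2 = 843 and 0.959N1 + N2 = 532.
Substituting N2 = 532 - 0.959N1 into the first: N1(1 - 1.69·0.959) = 843 - 1.69·532.
So N1* = -56.1/-0.621 = 90.3, and then N2* = 532 - 0.959·90.3 = 445.

N1* ≈ 90.3, N2* ≈ 445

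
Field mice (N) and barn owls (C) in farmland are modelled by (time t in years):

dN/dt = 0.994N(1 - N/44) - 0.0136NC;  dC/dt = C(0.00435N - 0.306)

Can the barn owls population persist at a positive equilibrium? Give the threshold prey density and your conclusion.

Threshold N = 70.3; K < 70.3, so no, the predator goes extinct.

The predator equation gives dC/dt > 0 only when N > 0.306/0.00435 = 70.3.
Without the predator, N → K = 44. Since 44 < 70.3, the predator cannot invade.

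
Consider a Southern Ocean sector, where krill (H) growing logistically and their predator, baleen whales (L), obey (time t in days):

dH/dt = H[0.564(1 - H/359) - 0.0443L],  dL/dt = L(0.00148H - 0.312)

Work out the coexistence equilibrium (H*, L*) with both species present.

From dL/dt = 0 with L > 0: 0.00148H* = 0.312, so H* = 211.
Substitute into dH/dt = 0: 0.564(1 - 211/359) = 0.0443L*.
The bracket is 0.413, giving L* = 0.233/0.0443 = 5.26.

H* ≈ 211, L* ≈ 5.26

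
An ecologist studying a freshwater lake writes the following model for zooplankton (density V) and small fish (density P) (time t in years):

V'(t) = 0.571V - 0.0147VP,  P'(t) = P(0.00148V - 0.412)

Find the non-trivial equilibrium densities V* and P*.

V* ≈ 278, P* ≈ 38.8

Set dP/dt = 0 with P > 0: 0.00148V - 0.412 = 0, so V* = 0.412/0.00148 = 278.
Set dV/dt = 0 with V > 0: 0.571 - 0.0147P = 0, so P* = 0.571/0.0147 = 38.8.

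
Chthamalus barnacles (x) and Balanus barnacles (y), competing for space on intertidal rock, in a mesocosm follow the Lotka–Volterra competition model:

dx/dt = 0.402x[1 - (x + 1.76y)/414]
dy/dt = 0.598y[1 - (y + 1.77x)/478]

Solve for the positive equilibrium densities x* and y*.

Setting both brackets to zero gives the nullclines x + 1.76y = 414 and 1.77x + y = 478.
Substituting y = 478 - 1.77x into the first: x(1 - 1.76·1.77) = 414 - 1.76·478.
So x* = -427/-2.12 = 202, and then y* = 478 - 1.77·202 = 120.

x* ≈ 202, y* ≈ 120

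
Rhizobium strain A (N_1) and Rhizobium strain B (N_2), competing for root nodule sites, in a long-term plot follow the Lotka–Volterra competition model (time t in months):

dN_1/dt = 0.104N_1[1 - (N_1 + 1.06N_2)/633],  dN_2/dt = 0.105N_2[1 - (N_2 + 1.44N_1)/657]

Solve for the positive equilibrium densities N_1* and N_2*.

N_1* ≈ 120, N_2* ≈ 484

Setting both brackets to zero gives the nullclines N_1 + 1.06N_2 = 633 and 1.44N_1 + N_2 = 657.
Substituting N_2 = 657 - 1.44N_1 into the first: N_1(1 - 1.06·1.44) = 633 - 1.06·657.
So N_1* = -63.4/-0.526 = 120, and then N_2* = 657 - 1.44·120 = 484.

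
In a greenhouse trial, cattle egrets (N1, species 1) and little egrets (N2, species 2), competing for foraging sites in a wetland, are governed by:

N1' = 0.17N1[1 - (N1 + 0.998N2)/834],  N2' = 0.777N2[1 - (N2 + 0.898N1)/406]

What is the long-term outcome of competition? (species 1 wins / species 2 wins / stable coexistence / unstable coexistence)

Compare the nullcline intercepts: K1/α12 = 834/0.998 = 836 > K2 = 406; K2/α21 = 406/0.898 = 452 < K1 = 834.
Since the inequalities point opposite ways, species 1 can invade but species 2 cannot.

species 1 excludes species 2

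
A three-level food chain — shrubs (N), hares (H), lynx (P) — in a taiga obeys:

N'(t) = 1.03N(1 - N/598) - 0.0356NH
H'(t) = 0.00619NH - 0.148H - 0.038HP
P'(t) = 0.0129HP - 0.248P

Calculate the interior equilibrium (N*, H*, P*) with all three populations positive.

N* ≈ 201, H* ≈ 19.2, P* ≈ 28.8

From dP/dt = 0: 0.0129H* = 0.248, so H* = 19.2.
From dN/dt = 0: 1.03(1 - N*/598) = 0.0356·19.2, giving N* = 598·(1 - 0.664) = 201.
From dH/dt = 0: 0.00619·201 - 0.148 = 0.038P*, so P* = 1.09/0.038 = 28.8.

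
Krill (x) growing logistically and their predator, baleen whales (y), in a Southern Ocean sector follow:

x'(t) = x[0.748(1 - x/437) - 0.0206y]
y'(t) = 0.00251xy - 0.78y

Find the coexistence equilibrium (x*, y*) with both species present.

x* ≈ 311, y* ≈ 10.5

From dy/dt = 0 with y > 0: 0.00251x* = 0.78, so x* = 311.
Substitute into dx/dt = 0: 0.748(1 - 311/437) = 0.0206y*.
The bracket is 0.289, giving y* = 0.216/0.0206 = 10.5.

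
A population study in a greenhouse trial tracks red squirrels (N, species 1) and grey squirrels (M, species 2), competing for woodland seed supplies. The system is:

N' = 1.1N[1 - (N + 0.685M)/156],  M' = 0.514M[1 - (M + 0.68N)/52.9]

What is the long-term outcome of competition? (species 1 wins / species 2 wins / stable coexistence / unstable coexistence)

species 1 excludes species 2

Compare the nullcline intercepts: K1/α12 = 156/0.685 = 228 > K2 = 52.9; K2/α21 = 52.9/0.68 = 77.8 < K1 = 156.
Since the inequalities point opposite ways, species 1 can invade but species 2 cannot.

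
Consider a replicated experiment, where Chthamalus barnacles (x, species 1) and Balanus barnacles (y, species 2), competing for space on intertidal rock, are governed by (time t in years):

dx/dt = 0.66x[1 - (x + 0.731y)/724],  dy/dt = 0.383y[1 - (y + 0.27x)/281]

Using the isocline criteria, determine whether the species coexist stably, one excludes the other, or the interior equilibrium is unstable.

Compare the nullcline intercepts: K1/α12 = 724/0.731 = 990 > K2 = 281; K2/α21 = 281/0.27 = 1040 > K1 = 724.
Since both inequalities hold, each species can invade when rare, so the interior equilibrium is stable.

stable coexistence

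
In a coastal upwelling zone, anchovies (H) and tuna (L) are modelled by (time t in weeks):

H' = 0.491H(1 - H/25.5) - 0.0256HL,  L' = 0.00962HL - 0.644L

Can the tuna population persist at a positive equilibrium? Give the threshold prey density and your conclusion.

Threshold H = 66.9; K < 66.9, so no, the predator goes extinct.

The predator equation gives dL/dt > 0 only when H > 0.644/0.00962 = 66.9.
Without the predator, H → K = 25.5. Since 25.5 < 66.9, the predator cannot invade.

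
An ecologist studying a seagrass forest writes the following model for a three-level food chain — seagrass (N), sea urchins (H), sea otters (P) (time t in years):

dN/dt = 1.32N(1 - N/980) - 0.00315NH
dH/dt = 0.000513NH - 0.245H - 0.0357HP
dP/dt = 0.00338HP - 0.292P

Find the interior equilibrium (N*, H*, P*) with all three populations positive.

N* ≈ 778, H* ≈ 86.4, P* ≈ 4.32

From dP/dt = 0: 0.00338H* = 0.292, so H* = 86.4.
From dN/dt = 0: 1.32(1 - N*/980) = 0.00315·86.4, giving N* = 980·(1 - 0.206) = 778.
From dH/dt = 0: 0.000513·778 - 0.245 = 0.0357P*, so P* = 0.154/0.0357 = 4.32.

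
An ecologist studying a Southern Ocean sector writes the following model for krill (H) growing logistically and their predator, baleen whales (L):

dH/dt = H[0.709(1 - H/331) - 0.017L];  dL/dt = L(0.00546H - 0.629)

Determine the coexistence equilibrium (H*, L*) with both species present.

From dL/dt = 0 with L > 0: 0.00546H* = 0.629, so H* = 115.
Substitute into dH/dt = 0: 0.709(1 - 115/331) = 0.017L*.
The bracket is 0.652, giving L* = 0.462/0.017 = 27.2.

H* ≈ 115, L* ≈ 27.2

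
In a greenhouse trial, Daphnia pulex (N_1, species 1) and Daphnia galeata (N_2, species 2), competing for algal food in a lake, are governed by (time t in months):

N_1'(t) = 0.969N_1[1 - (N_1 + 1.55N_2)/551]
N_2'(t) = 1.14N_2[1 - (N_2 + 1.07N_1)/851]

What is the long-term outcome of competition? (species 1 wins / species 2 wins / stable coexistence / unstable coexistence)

species 2 excludes species 1

Compare the nullcline intercepts: K1/α12 = 551/1.55 = 355 < K2 = 851; K2/α21 = 851/1.07 = 795 > K1 = 551.
Since the inequalities point opposite ways, species 2 can invade but species 1 cannot.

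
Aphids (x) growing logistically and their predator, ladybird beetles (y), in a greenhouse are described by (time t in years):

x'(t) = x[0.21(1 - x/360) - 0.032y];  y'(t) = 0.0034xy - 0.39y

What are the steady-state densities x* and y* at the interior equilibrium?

From dy/dt = 0 with y > 0: 0.0034x* = 0.39, so x* = 115.
Substitute into dx/dt = 0: 0.21(1 - 115/360) = 0.032y*.
The bracket is 0.681, giving y* = 0.143/0.032 = 4.47.

x* ≈ 115, y* ≈ 4.47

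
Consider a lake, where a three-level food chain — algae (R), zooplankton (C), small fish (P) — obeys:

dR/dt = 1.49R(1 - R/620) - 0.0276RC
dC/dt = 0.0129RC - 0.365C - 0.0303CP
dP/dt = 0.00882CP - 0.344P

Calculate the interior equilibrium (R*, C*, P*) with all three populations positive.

From dP/dt = 0: 0.00882C* = 0.344, so C* = 39.
From dR/dt = 0: 1.49(1 - R*/620) = 0.0276·39, giving R* = 620·(1 - 0.722) = 172.
From dC/dt = 0: 0.0129·172 - 0.365 = 0.0303P*, so P* = 1.85/0.0303 = 61.2.

R* ≈ 172, C* ≈ 39, P* ≈ 61.2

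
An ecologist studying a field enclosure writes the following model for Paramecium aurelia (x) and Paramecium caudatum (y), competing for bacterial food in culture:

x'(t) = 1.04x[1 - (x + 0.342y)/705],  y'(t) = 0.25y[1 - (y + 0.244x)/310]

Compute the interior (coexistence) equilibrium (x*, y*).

x* ≈ 654, y* ≈ 151

Setting both brackets to zero gives the nullclines x + 0.342y = 705 and 0.244x + y = 310.
Substituting y = 310 - 0.244x into the first: x(1 - 0.342·0.244) = 705 - 0.342·310.
So x* = 599/0.917 = 654, and then y* = 310 - 0.244·654 = 151.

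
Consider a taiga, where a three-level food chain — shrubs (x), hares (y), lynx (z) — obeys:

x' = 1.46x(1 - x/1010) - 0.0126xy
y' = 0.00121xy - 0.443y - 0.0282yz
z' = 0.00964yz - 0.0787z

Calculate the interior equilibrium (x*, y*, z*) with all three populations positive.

From dz/dt = 0: 0.00964y* = 0.0787, so y* = 8.16.
From dx/dt = 0: 1.46(1 - x*/1010) = 0.0126·8.16, giving x* = 1010·(1 - 0.0705) = 939.
From dy/dt = 0: 0.00121·939 - 0.443 = 0.0282z*, so z* = 0.693/0.0282 = 24.6.

x* ≈ 939, y* ≈ 8.16, z* ≈ 24.6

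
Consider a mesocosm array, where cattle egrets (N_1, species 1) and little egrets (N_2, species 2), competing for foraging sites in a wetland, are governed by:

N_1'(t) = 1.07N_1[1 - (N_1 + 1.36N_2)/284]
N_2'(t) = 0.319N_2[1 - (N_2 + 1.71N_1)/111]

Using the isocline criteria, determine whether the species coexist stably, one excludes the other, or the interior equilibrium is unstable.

species 1 excludes species 2

Compare the nullcline intercepts: K1/α12 = 284/1.36 = 209 > K2 = 111; K2/α21 = 111/1.71 = 64.9 < K1 = 284.
Since the inequalities point opposite ways, species 1 can invade but species 2 cannot.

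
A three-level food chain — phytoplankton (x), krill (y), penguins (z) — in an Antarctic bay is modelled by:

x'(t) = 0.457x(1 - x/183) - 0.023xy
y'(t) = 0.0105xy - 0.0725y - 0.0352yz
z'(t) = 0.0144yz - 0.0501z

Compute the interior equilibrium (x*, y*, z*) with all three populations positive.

x* ≈ 151, y* ≈ 3.48, z* ≈ 43

From dz/dt = 0: 0.0144y* = 0.0501, so y* = 3.48.
From dx/dt = 0: 0.457(1 - x*/183) = 0.023·3.48, giving x* = 183·(1 - 0.175) = 151.
From dy/dt = 0: 0.0105·151 - 0.0725 = 0.0352z*, so z* = 1.51/0.0352 = 43.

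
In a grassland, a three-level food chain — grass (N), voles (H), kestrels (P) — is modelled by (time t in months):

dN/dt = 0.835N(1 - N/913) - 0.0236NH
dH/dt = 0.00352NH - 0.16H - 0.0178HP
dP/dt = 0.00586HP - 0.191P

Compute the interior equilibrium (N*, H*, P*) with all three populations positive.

From dP/dt = 0: 0.00586H* = 0.191, so H* = 32.6.
From dN/dt = 0: 0.835(1 - N*/913) = 0.0236·32.6, giving N* = 913·(1 - 0.921) = 71.9.
From dH/dt = 0: 0.00352·71.9 - 0.16 = 0.0178P*, so P* = 0.0932/0.0178 = 5.24.

N* ≈ 71.9, H* ≈ 32.6, P* ≈ 5.24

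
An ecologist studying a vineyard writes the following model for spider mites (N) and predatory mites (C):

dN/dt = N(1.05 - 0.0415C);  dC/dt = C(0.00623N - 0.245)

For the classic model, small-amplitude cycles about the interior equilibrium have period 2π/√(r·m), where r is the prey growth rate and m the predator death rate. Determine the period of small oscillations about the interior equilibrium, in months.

T ≈ 12.4 months

Here r = 1.05 and m = 0.245, so r·m = 0.257.
ω = √0.257 = 0.507 per month, hence T = 2π/ω ≈ 12.4 months.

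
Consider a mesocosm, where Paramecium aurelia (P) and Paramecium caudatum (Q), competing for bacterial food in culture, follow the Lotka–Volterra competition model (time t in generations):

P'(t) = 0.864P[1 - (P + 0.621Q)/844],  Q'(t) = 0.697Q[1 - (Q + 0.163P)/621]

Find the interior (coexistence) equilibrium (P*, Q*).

Setting both brackets to zero gives the nullclines P + 0.621Q = 844 and 0.163P + Q = 621.
Substituting Q = 621 - 0.163P into the first: P(1 - 0.621·0.163) = 844 - 0.621·621.
So P* = 458/0.899 = 510, and then Q* = 621 - 0.163·510 = 538.

P* ≈ 510, Q* ≈ 538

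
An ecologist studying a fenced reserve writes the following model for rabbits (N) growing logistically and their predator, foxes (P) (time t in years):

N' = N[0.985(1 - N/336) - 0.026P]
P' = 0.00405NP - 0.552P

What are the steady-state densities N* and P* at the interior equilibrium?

N* ≈ 136, P* ≈ 22.5

From dP/dt = 0 with P > 0: 0.00405N* = 0.552, so N* = 136.
Substitute into dN/dt = 0: 0.985(1 - 136/336) = 0.026P*.
The bracket is 0.594, giving P* = 0.585/0.026 = 22.5.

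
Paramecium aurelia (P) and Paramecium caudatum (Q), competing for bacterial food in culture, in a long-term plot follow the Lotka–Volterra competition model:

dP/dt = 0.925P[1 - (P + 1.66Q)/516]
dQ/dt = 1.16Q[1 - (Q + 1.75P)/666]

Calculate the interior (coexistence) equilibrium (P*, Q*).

Setting both brackets to zero gives the nullclines P + 1.66Q = 516 and 1.75P + Q = 666.
Substituting Q = 666 - 1.75P into the first: P(1 - 1.66·1.75) = 516 - 1.66·666.
So P* = -590/-1.9 = 309, and then Q* = 666 - 1.75·309 = 124.

P* ≈ 309, Q* ≈ 124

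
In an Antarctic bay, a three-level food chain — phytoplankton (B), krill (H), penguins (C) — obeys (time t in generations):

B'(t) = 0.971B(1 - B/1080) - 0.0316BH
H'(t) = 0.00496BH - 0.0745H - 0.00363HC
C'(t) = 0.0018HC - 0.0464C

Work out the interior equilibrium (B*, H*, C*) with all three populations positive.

From dC/dt = 0: 0.0018H* = 0.0464, so H* = 25.8.
From dB/dt = 0: 0.971(1 - B*/1080) = 0.0316·25.8, giving B* = 1080·(1 - 0.839) = 174.
From dH/dt = 0: 0.00496·174 - 0.0745 = 0.00363C*, so C* = 0.788/0.00363 = 217.

B* ≈ 174, H* ≈ 25.8, C* ≈ 217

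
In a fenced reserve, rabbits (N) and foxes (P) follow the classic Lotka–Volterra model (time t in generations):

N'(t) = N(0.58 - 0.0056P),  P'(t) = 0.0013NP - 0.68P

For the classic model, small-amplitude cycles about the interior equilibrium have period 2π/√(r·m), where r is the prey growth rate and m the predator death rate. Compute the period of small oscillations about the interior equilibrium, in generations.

Here r = 0.58 and m = 0.68, so r·m = 0.394.
ω = √0.394 = 0.628 per generation, hence T = 2π/ω ≈ 10 generations.

T ≈ 10 generations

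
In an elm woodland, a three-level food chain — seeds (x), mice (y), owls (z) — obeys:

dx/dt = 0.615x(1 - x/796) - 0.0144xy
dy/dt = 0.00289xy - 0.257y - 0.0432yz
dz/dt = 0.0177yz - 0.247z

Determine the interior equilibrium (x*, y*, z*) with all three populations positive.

x* ≈ 536, y* ≈ 14, z* ≈ 29.9

From dz/dt = 0: 0.0177y* = 0.247, so y* = 14.
From dx/dt = 0: 0.615(1 - x*/796) = 0.0144·14, giving x* = 796·(1 - 0.327) = 536.
From dy/dt = 0: 0.00289·536 - 0.257 = 0.0432z*, so z* = 1.29/0.0432 = 29.9.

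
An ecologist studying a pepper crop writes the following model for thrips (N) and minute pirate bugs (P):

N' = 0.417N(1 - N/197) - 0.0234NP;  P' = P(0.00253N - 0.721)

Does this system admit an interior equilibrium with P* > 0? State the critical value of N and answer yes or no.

Threshold N = 285; K < 285, so no, the predator goes extinct.

The predator equation gives dP/dt > 0 only when N > 0.721/0.00253 = 285.
Without the predator, N → K = 197. Since 197 < 285, the predator cannot invade.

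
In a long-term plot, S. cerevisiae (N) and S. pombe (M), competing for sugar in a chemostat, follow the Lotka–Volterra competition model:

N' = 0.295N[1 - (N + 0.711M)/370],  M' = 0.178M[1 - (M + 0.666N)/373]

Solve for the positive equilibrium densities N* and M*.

Setting both brackets to zero gives the nullclines N + 0.711M = 370 and 0.666N + M = 373.
Substituting M = 373 - 0.666N into the first: N(1 - 0.711·0.666) = 370 - 0.711·373.
So N* = 105/0.526 = 199, and then M* = 373 - 0.666·199 = 240.

N* ≈ 199, M* ≈ 240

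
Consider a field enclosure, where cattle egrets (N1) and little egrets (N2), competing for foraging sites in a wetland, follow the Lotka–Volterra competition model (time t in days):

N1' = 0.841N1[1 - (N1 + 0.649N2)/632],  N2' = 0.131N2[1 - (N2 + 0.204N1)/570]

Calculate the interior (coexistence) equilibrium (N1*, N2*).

Setting both brackets to zero gives the nullclines N1 + 0.649N2 = 632 and 0.204N1 + N2 = 570.
Substituting N2 = 570 - 0.204N1 into the first: N1(1 - 0.649·0.204) = 632 - 0.649·570.
So N1* = 262/0.868 = 302, and then N2* = 570 - 0.204·302 = 508.

N1* ≈ 302, N2* ≈ 508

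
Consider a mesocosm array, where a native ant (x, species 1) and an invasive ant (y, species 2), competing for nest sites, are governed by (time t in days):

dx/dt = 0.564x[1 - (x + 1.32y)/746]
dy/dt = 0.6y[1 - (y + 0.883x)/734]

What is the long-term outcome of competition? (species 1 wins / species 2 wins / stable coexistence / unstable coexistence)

species 2 excludes species 1

Compare the nullcline intercepts: K1/α12 = 746/1.32 = 565 < K2 = 734; K2/α21 = 734/0.883 = 831 > K1 = 746.
Since the inequalities point opposite ways, species 2 can invade but species 1 cannot.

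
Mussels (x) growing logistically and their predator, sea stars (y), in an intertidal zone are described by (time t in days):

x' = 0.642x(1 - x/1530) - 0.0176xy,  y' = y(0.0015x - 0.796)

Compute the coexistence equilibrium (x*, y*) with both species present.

From dy/dt = 0 with y > 0: 0.0015x* = 0.796, so x* = 531.
Substitute into dx/dt = 0: 0.642(1 - 531/1530) = 0.0176y*.
The bracket is 0.653, giving y* = 0.419/0.0176 = 23.8.

x* ≈ 531, y* ≈ 23.8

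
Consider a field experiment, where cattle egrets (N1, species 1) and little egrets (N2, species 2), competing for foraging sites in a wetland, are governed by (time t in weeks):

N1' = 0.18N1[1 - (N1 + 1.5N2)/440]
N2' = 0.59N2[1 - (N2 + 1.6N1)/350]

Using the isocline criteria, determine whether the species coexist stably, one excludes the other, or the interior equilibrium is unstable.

unstable coexistence (outcome depends on initial conditions)

Compare the nullcline intercepts: K1/α12 = 440/1.5 = 293 < K2 = 350; K2/α21 = 350/1.6 = 219 < K1 = 440.
Since both are reversed, neither can invade when rare; the interior point is a saddle.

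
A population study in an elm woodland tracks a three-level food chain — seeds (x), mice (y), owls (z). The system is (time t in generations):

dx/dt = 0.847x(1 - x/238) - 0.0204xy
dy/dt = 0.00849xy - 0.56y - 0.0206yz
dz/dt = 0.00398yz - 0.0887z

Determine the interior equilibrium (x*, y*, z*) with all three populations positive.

x* ≈ 110, y* ≈ 22.3, z* ≈ 18.3

From dz/dt = 0: 0.00398y* = 0.0887, so y* = 22.3.
From dx/dt = 0: 0.847(1 - x*/238) = 0.0204·22.3, giving x* = 238·(1 - 0.537) = 110.
From dy/dt = 0: 0.00849·110 - 0.56 = 0.0206z*, so z* = 0.376/0.0206 = 18.3.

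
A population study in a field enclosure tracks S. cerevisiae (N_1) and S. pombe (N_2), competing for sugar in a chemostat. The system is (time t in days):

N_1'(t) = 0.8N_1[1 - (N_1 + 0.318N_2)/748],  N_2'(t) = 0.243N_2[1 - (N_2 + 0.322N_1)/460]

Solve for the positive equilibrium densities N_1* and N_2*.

Setting both brackets to zero gives the nullclines N_1 + 0.318N_2 = 748 and 0.322N_1 + N_2 = 460.
Substituting N_2 = 460 - 0.322N_1 into the first: N_1(1 - 0.318·0.322) = 748 - 0.318·460.
So N_1* = 602/0.898 = 670, and then N_2* = 460 - 0.322·670 = 244.

N_1* ≈ 670, N_2* ≈ 244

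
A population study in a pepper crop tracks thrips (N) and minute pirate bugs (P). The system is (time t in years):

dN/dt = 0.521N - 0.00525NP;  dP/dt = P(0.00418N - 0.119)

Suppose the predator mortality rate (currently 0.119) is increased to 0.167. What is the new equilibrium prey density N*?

N* ≈ 40

At the interior fixed point, setting dP/dt = 0 with P > 0 fixes N* = (predator death rate)/(NP coefficient) — independent of the other coefficients.
With the change, N* = 0.167/0.00418 = 40; it rises from 28.5.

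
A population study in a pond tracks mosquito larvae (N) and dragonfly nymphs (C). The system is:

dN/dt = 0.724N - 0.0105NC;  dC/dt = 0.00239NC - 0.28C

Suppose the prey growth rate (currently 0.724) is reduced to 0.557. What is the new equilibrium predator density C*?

At the interior fixed point, setting dN/dt = 0 with N > 0 fixes C* = (prey growth rate)/(NC coefficient) — independent of the other coefficients.
With the change, C* = 0.557/0.0105 = 53; it falls from 69.

C* ≈ 53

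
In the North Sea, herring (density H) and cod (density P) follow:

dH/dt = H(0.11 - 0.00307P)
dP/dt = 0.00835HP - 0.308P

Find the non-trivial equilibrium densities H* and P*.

Set dP/dt = 0 with P > 0: 0.00835H - 0.308 = 0, so H* = 0.308/0.00835 = 36.9.
Set dH/dt = 0 with H > 0: 0.11 - 0.00307P = 0, so P* = 0.11/0.00307 = 35.8.

H* ≈ 36.9, P* ≈ 35.8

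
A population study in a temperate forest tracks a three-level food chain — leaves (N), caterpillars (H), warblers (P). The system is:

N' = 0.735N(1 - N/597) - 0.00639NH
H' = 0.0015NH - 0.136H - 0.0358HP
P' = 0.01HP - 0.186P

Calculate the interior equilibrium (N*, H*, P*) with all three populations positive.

From dP/dt = 0: 0.01H* = 0.186, so H* = 18.6.
From dN/dt = 0: 0.735(1 - N*/597) = 0.00639·18.6, giving N* = 597·(1 - 0.162) = 500.
From dH/dt = 0: 0.0015·500 - 0.136 = 0.0358P*, so P* = 0.615/0.0358 = 17.2.

N* ≈ 500, H* ≈ 18.6, P* ≈ 17.2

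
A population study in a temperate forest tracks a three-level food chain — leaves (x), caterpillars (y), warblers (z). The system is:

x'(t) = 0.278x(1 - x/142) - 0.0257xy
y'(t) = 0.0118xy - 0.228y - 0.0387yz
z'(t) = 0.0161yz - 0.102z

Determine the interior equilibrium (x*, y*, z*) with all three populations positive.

x* ≈ 58.8, y* ≈ 6.34, z* ≈ 12

From dz/dt = 0: 0.0161y* = 0.102, so y* = 6.34.
From dx/dt = 0: 0.278(1 - x*/142) = 0.0257·6.34, giving x* = 142·(1 - 0.586) = 58.8.
From dy/dt = 0: 0.0118·58.8 - 0.228 = 0.0387z*, so z* = 0.466/0.0387 = 12.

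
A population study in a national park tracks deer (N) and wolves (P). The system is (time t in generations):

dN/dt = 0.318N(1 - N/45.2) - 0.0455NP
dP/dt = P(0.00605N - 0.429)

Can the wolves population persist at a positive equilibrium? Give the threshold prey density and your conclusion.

The predator equation gives dP/dt > 0 only when N > 0.429/0.00605 = 70.9.
Without the predator, N → K = 45.2. Since 45.2 < 70.9, the predator cannot invade.

Threshold N = 70.9; K < 70.9, so no, the predator goes extinct.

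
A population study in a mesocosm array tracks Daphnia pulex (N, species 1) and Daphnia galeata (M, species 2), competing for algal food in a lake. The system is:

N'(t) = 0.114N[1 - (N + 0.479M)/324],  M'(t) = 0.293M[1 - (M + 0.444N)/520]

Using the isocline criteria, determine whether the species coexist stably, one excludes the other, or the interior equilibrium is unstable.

stable coexistence

Compare the nullcline intercepts: K1/α12 = 324/0.479 = 676 > K2 = 520; K2/α21 = 520/0.444 = 1170 > K1 = 324.
Since both inequalities hold, each species can invade when rare, so the interior equilibrium is stable.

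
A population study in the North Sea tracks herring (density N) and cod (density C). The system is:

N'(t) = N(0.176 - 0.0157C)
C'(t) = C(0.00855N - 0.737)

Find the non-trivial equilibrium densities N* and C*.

Set dC/dt = 0 with C > 0: 0.00855N - 0.737 = 0, so N* = 0.737/0.00855 = 86.2.
Set dN/dt = 0 with N > 0: 0.176 - 0.0157C = 0, so C* = 0.176/0.0157 = 11.2.

N* ≈ 86.2, C* ≈ 11.2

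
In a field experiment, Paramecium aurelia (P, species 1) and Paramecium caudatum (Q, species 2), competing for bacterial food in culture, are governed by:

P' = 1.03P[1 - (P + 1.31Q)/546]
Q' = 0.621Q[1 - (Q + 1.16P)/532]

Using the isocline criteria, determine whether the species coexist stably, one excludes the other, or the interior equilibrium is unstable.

unstable coexistence (outcome depends on initial conditions)

Compare the nullcline intercepts: K1/α12 = 546/1.31 = 417 < K2 = 532; K2/α21 = 532/1.16 = 459 < K1 = 546.
Since both are reversed, neither can invade when rare; the interior point is a saddle.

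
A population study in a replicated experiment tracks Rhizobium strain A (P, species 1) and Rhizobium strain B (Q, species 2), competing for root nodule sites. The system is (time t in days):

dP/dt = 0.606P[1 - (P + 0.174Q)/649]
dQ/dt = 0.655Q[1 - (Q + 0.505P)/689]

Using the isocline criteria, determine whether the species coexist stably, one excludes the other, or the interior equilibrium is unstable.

Compare the nullcline intercepts: K1/α12 = 649/0.174 = 3730 > K2 = 689; K2/α21 = 689/0.505 = 1360 > K1 = 649.
Since both inequalities hold, each species can invade when rare, so the interior equilibrium is stable.

stable coexistence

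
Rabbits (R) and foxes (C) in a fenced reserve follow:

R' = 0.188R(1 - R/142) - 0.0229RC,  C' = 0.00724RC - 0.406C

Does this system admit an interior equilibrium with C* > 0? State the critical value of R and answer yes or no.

Threshold R = 56.1; K > 56.1, so yes, the predator persists.

The predator equation gives dC/dt > 0 only when R > 0.406/0.00724 = 56.1.
Without the predator, R → K = 142. Since 142 > 56.1, the predator can invade and persist.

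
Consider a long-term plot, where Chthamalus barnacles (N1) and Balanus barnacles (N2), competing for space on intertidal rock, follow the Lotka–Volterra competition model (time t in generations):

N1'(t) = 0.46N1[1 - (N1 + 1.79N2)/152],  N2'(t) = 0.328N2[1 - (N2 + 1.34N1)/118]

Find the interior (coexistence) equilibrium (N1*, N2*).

N1* ≈ 42.3, N2* ≈ 61.3

Setting both brackets to zero gives the nullclines N1 + 1.79N2 = 152 and 1.34N1 + N2 = 118.
Substituting N2 = 118 - 1.34N1 into the first: N1(1 - 1.79·1.34) = 152 - 1.79·118.
So N1* = -59.2/-1.4 = 42.3, and then N2* = 118 - 1.34·42.3 = 61.3.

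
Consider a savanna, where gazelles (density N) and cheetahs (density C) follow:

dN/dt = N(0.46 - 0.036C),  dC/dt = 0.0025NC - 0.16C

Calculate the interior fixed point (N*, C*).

Set dC/dt = 0 with C > 0: 0.0025N - 0.16 = 0, so N* = 0.16/0.0025 = 64.
Set dN/dt = 0 with N > 0: 0.46 - 0.036C = 0, so C* = 0.46/0.036 = 12.8.

N* ≈ 64, C* ≈ 12.8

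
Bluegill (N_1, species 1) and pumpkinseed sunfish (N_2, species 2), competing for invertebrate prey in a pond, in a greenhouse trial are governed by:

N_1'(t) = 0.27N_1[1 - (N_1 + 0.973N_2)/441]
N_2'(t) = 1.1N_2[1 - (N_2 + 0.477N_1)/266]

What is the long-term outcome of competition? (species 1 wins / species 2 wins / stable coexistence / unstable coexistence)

stable coexistence

Compare the nullcline intercepts: K1/α12 = 441/0.973 = 453 > K2 = 266; K2/α21 = 266/0.477 = 558 > K1 = 441.
Since both inequalities hold, each species can invade when rare, so the interior equilibrium is stable.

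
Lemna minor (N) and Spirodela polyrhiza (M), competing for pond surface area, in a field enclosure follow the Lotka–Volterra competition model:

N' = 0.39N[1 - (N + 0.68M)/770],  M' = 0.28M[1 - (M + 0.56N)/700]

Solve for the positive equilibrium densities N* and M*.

N* ≈ 475, M* ≈ 434

Setting both brackets to zero gives the nullclines N + 0.68M = 770 and 0.56N + M = 700.
Substituting M = 700 - 0.56N into the first: N(1 - 0.68·0.56) = 770 - 0.68·700.
So N* = 294/0.619 = 475, and then M* = 700 - 0.56·475 = 434.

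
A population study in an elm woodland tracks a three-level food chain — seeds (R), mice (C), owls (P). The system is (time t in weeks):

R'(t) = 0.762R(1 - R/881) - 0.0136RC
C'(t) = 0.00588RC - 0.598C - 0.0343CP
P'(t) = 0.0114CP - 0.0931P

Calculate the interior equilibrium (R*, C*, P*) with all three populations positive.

From dP/dt = 0: 0.0114C* = 0.0931, so C* = 8.17.
From dR/dt = 0: 0.762(1 - R*/881) = 0.0136·8.17, giving R* = 881·(1 - 0.146) = 753.
From dC/dt = 0: 0.00588·753 - 0.598 = 0.0343P*, so P* = 3.83/0.0343 = 112.

R* ≈ 753, C* ≈ 8.17, P* ≈ 112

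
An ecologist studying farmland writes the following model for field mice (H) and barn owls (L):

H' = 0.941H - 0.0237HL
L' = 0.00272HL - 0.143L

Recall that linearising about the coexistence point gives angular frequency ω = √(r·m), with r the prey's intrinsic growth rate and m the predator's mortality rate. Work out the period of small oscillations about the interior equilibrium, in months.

Here r = 0.941 and m = 0.143, so r·m = 0.135.
ω = √0.135 = 0.367 per month, hence T = 2π/ω ≈ 17.1 months.

T ≈ 17.1 months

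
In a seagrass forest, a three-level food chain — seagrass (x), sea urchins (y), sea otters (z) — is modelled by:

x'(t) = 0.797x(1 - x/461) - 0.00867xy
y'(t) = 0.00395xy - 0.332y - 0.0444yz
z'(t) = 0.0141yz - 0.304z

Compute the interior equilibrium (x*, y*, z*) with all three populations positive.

From dz/dt = 0: 0.0141y* = 0.304, so y* = 21.6.
From dx/dt = 0: 0.797(1 - x*/461) = 0.00867·21.6, giving x* = 461·(1 - 0.235) = 353.
From dy/dt = 0: 0.00395·353 - 0.332 = 0.0444z*, so z* = 1.06/0.0444 = 23.9.

x* ≈ 353, y* ≈ 21.6, z* ≈ 23.9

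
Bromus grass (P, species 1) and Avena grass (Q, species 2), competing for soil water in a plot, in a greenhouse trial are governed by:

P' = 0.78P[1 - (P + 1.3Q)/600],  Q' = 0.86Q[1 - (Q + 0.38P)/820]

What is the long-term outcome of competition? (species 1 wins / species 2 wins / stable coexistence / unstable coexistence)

species 2 excludes species 1

Compare the nullcline intercepts: K1/α12 = 600/1.3 = 462 < K2 = 820; K2/α21 = 820/0.38 = 2160 > K1 = 600.
Since the inequalities point opposite ways, species 2 can invade but species 1 cannot.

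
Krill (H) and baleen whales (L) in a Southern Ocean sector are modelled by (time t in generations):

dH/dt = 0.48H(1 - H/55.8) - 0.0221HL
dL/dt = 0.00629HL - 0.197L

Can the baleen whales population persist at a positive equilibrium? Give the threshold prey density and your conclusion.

Threshold H = 31.3; K > 31.3, so yes, the predator persists.

The predator equation gives dL/dt > 0 only when H > 0.197/0.00629 = 31.3.
Without the predator, H → K = 55.8. Since 55.8 > 31.3, the predator can invade and persist.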